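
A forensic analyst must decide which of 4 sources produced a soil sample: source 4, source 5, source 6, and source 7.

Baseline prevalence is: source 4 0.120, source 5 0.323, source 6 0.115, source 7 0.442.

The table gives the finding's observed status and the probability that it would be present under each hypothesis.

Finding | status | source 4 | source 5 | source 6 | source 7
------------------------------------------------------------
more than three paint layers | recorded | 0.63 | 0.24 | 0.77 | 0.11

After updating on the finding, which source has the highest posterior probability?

source 6

By Bayes' rule, the unnormalized weight for each hypothesis is prior × likelihood:
  source 4: 0.120 × 0.63 = 0.0756
  source 5: 0.323 × 0.24 = 0.07752
  source 6: 0.115 × 0.77 = 0.08855
  source 7: 0.442 × 0.11 = 0.04862
Normalizing constant Z = 0.0756 + 0.07752 + 0.08855 + 0.04862 = 0.29029.
P(source 4 | evidence) ≈ 0.0756 / 0.29029 ≈ 0.260
P(source 5 | evidence) ≈ 0.07752 / 0.29029 ≈ 0.267
P(source 6 | evidence) ≈ 0.08855 / 0.29029 ≈ 0.305
P(source 7 | evidence) ≈ 0.04862 / 0.29029 ≈ 0.167
The largest is 0.305, so source 6 is most probable.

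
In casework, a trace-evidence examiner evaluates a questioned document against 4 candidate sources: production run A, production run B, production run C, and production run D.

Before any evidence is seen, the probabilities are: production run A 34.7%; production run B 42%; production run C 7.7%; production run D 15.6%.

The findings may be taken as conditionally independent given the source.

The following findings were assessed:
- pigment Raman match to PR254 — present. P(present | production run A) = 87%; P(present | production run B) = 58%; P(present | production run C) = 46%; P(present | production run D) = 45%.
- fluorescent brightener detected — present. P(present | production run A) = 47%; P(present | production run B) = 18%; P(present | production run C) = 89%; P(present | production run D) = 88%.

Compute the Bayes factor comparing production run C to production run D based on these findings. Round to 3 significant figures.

1.03

Joint likelihood of the evidence pattern under each hypothesis:
  production run C: 0.46 × 0.89 = 0.4094
  production run D: 0.45 × 0.88 = 0.396
Bayes factor = 0.4094 / 0.396 ≈ 1.03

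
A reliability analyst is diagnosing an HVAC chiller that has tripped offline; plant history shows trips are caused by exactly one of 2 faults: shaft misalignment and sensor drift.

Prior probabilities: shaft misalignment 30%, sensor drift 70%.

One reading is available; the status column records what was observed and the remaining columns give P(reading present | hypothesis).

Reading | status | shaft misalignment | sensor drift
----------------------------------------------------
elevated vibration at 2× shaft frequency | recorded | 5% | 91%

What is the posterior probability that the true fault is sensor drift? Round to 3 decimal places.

0.977

For each hypothesis, the unnormalized posterior weight is prior × likelihood:
  shaft misalignment: 0.300 × 0.05 = 0.015
  sensor drift: 0.700 × 0.91 = 0.637
Normalizing constant Z = 0.015 + 0.637 = 0.652.
P(sensor drift | evidence) = 0.637 / 0.652 ≈ 0.977.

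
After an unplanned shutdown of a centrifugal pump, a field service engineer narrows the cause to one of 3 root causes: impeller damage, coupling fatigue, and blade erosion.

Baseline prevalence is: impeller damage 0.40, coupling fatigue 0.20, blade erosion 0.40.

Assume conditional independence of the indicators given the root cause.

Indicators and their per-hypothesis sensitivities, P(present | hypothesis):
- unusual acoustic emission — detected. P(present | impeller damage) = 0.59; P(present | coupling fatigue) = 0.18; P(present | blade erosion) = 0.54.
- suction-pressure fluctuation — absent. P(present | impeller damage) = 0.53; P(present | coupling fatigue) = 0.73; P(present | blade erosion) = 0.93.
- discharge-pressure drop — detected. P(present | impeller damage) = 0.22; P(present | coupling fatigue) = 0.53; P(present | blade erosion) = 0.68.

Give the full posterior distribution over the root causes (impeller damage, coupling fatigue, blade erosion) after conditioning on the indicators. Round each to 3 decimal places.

0.613, 0.129, 0.258

Multiply each prior by the joint likelihood of the indicator pattern (using 1 − P(present | H) for each absent indicator):
  impeller damage: 0.40 × 0.59 × (1 − 0.53) × 0.22 = 0.024402
  coupling fatigue: 0.20 × 0.18 × (1 − 0.73) × 0.53 = 0.0051516
  blade erosion: 0.40 × 0.54 × (1 − 0.93) × 0.68 = 0.010282
The unnormalized weights sum to 0.039836.
P(impeller damage | evidence) = 0.024402 / 0.039836 ≈ 0.613
P(coupling fatigue | evidence) = 0.0051516 / 0.039836 ≈ 0.129
P(blade erosion | evidence) = 0.010282 / 0.039836 ≈ 0.258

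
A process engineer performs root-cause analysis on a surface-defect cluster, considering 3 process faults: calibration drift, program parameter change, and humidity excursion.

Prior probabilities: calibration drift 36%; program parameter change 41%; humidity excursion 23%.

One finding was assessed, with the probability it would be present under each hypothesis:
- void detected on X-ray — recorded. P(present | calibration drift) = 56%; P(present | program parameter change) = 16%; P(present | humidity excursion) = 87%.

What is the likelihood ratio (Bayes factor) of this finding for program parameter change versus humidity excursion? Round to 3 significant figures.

0.184

Likelihood of this finding under each hypothesis:
  program parameter change: 0.16
  humidity excursion: 0.87
Bayes factor = 0.16 / 0.87 ≈ 0.184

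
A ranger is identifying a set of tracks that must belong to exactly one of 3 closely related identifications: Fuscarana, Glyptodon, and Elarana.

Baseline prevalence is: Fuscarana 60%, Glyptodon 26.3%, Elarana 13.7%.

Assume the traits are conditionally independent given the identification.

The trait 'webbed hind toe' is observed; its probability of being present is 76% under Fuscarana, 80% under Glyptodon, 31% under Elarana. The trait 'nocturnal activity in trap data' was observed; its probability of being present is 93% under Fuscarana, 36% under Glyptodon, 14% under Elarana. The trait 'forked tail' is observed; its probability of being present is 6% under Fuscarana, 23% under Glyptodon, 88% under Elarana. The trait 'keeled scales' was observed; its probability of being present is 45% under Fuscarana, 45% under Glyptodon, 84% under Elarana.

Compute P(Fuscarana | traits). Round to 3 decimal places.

0.483

By Bayes' rule with conditional independence, the unnormalized weight for each hypothesis is prior × ∏ likelihoods:
  Fuscarana: 0.600 × 0.76 × 0.93 × 0.06 × 0.45 = 0.01145
  Glyptodon: 0.263 × 0.80 × 0.36 × 0.23 × 0.45 = 0.0078395
  Elarana: 0.137 × 0.31 × 0.14 × 0.88 × 0.84 = 0.0043951
The unnormalized weights sum to 0.023685.
P(Fuscarana | evidence) = 0.01145 / 0.023685 ≈ 0.483.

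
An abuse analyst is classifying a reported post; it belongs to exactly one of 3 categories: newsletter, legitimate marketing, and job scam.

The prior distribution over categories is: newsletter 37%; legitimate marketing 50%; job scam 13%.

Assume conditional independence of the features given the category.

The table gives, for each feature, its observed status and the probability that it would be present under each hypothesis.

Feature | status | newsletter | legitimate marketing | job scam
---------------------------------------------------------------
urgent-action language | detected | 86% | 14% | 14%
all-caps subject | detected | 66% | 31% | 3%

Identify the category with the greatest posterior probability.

For each hypothesis, the unnormalized posterior weight is prior × product of the feature likelihoods:
  newsletter: 0.37 × 0.86 × 0.66 = 0.21001
  legitimate marketing: 0.50 × 0.14 × 0.31 = 0.0217
  job scam: 0.13 × 0.14 × 0.03 = 0.000546
The unnormalized weights sum to 0.23226.
P(newsletter | evidence) ≈ 0.21001 / 0.23226 ≈ 0.904
P(legitimate marketing | evidence) ≈ 0.0217 / 0.23226 ≈ 0.093
P(job scam | evidence) ≈ 0.000546 / 0.23226 ≈ 0.002
The largest is 0.904, so newsletter is most probable.

newsletter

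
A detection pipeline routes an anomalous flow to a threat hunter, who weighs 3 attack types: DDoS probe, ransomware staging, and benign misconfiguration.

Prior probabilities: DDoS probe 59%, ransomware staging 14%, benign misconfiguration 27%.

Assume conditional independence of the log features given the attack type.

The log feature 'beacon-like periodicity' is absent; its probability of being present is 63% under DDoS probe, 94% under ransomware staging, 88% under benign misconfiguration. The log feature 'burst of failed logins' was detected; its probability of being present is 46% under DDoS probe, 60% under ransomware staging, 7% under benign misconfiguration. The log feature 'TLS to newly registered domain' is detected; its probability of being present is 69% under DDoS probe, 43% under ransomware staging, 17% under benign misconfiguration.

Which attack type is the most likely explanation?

For each hypothesis, the unnormalized posterior weight is prior × product of the log feature likelihoods (using 1 − P(present | H) for each absent log feature):
  DDoS probe: 0.59 × (1 − 0.63) × 0.46 × 0.69 = 0.069288
  ransomware staging: 0.14 × (1 − 0.94) × 0.60 × 0.43 = 0.0021672
  benign misconfiguration: 0.27 × (1 − 0.88) × 0.07 × 0.17 = 0.00038556
The unnormalized weights sum to 0.071841.
P(DDoS probe | evidence) ≈ 0.069288 / 0.071841 ≈ 0.964
P(ransomware staging | evidence) ≈ 0.0021672 / 0.071841 ≈ 0.030
P(benign misconfiguration | evidence) ≈ 0.00038556 / 0.071841 ≈ 0.005
The largest is 0.964, so DDoS probe is most probable.

DDoS probe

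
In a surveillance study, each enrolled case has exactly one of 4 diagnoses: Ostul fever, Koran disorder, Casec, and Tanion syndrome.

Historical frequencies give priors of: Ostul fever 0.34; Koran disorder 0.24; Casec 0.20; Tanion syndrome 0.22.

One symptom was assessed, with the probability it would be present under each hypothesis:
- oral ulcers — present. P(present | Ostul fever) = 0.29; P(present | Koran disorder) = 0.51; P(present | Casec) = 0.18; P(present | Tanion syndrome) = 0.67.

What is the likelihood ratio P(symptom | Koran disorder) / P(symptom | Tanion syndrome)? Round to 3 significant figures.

0.761

The Bayes factor is the ratio of the two likelihoods.
  Koran disorder: 0.51
  Tanion syndrome: 0.67
Bayes factor = 0.51 / 0.67 ≈ 0.761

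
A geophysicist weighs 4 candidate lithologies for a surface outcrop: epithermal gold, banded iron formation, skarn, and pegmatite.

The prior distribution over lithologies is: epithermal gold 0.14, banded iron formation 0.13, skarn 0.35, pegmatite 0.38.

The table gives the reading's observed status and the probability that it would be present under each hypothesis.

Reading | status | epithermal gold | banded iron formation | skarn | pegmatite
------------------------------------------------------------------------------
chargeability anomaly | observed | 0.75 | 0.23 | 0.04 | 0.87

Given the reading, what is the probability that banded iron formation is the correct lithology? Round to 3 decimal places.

By Bayes' rule, the unnormalized weight for each hypothesis is prior × likelihood:
  epithermal gold: 0.14 × 0.75 = 0.105
  banded iron formation: 0.13 × 0.23 = 0.0299
  skarn: 0.35 × 0.04 = 0.014
  pegmatite: 0.38 × 0.87 = 0.3306
Normalizing constant Z = 0.105 + 0.0299 + 0.014 + 0.3306 = 0.4795.
P(banded iron formation | evidence) = 0.0299 / 0.4795 ≈ 0.062.

0.062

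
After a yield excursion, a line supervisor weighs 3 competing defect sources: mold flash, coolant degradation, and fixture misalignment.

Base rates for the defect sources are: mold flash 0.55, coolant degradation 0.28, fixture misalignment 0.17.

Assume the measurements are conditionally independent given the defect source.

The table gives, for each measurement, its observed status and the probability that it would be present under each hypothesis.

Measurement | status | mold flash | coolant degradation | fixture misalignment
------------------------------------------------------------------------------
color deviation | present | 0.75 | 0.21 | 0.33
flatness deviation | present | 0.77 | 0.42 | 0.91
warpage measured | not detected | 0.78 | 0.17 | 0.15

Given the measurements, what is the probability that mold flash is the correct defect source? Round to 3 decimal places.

For each hypothesis, the unnormalized posterior weight is prior × product of the measurement likelihoods (using 1 − P(present | H) for each absent measurement):
  mold flash: 0.55 × 0.75 × 0.77 × (1 − 0.78) = 0.069877
  coolant degradation: 0.28 × 0.21 × 0.42 × (1 − 0.17) = 0.020498
  fixture misalignment: 0.17 × 0.33 × 0.91 × (1 − 0.15) = 0.043393
Marginal likelihood of the evidence = 0.13377.
P(mold flash | evidence) = 0.069877 / 0.13377 ≈ 0.522.

0.522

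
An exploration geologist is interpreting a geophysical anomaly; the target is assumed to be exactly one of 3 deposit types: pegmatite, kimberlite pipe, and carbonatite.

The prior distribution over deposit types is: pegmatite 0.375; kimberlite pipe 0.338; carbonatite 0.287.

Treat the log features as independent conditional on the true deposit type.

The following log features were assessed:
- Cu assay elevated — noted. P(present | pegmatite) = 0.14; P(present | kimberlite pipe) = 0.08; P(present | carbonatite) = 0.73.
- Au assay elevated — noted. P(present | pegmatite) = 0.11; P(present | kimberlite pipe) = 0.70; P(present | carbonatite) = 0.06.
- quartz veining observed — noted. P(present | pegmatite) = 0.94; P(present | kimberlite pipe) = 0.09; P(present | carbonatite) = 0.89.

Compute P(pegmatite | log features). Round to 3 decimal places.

0.296

Multiply each prior by the joint likelihood of the log feature pattern:
  pegmatite: 0.375 × 0.14 × 0.11 × 0.94 = 0.0054285
  kimberlite pipe: 0.338 × 0.08 × 0.70 × 0.09 = 0.0017035
  carbonatite: 0.287 × 0.73 × 0.06 × 0.89 = 0.011188
Marginal likelihood of the evidence = 0.01832.
P(pegmatite | evidence) = 0.0054285 / 0.01832 ≈ 0.296.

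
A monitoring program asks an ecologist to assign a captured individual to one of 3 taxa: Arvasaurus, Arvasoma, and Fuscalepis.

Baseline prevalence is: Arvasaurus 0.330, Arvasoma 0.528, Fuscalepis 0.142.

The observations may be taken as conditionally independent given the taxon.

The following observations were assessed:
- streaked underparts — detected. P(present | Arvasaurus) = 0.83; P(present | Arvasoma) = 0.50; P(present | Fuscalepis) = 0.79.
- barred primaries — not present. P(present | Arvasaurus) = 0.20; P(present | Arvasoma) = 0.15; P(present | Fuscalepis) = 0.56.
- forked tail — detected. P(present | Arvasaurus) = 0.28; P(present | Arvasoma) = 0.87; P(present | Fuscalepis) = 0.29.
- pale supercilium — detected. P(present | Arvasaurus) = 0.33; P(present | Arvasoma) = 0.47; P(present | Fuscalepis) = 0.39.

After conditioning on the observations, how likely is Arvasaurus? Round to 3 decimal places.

For each hypothesis, the unnormalized posterior weight is prior × product of the observation likelihoods (using 1 − P(present | H) for each absent observation):
  Arvasaurus: 0.330 × 0.83 × (1 − 0.20) × 0.28 × 0.33 = 0.020247
  Arvasoma: 0.528 × 0.50 × (1 − 0.15) × 0.87 × 0.47 = 0.091757
  Fuscalepis: 0.142 × 0.79 × (1 − 0.56) × 0.29 × 0.39 = 0.0055825
Marginal likelihood of the evidence = 0.11759.
P(Arvasaurus | evidence) = 0.020247 / 0.11759 ≈ 0.172.

0.172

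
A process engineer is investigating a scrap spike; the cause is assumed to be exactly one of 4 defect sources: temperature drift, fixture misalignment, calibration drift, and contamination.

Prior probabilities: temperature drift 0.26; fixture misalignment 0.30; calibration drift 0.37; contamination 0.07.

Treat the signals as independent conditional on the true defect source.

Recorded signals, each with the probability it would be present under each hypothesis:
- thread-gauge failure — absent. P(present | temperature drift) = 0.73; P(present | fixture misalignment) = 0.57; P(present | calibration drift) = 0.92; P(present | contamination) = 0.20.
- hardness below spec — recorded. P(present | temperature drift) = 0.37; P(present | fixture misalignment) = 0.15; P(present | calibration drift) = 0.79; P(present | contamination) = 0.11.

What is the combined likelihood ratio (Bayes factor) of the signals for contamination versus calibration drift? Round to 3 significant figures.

1.39

The Bayes factor is the ratio of the joint likelihoods of the signal pattern under the two hypotheses (using 1 − P(present | H) for each absent signal).
  contamination: (1 − 0.20) × 0.11 = 0.088
  calibration drift: (1 − 0.92) × 0.79 = 0.0632
Bayes factor = 0.088 / 0.0632 ≈ 1.39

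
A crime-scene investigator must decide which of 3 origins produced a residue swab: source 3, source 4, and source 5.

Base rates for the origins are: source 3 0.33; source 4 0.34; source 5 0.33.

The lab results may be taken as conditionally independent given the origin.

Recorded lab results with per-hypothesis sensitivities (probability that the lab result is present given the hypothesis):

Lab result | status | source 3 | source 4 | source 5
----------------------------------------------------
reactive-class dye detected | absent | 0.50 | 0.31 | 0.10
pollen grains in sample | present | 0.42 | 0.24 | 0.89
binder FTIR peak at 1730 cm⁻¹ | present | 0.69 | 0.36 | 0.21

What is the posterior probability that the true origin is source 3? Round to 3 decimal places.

0.387

For each hypothesis, the unnormalized posterior weight is prior × product of the lab result likelihoods (using 1 − P(present | H) for each absent lab result):
  source 3: 0.33 × (1 − 0.50) × 0.42 × 0.69 = 0.047817
  source 4: 0.34 × (1 − 0.31) × 0.24 × 0.36 = 0.020269
  source 5: 0.33 × (1 − 0.10) × 0.89 × 0.21 = 0.055509
Normalizing constant Z = 0.047817 + 0.020269 + 0.055509 = 0.1236.
P(source 3 | evidence) = 0.047817 / 0.1236 ≈ 0.387.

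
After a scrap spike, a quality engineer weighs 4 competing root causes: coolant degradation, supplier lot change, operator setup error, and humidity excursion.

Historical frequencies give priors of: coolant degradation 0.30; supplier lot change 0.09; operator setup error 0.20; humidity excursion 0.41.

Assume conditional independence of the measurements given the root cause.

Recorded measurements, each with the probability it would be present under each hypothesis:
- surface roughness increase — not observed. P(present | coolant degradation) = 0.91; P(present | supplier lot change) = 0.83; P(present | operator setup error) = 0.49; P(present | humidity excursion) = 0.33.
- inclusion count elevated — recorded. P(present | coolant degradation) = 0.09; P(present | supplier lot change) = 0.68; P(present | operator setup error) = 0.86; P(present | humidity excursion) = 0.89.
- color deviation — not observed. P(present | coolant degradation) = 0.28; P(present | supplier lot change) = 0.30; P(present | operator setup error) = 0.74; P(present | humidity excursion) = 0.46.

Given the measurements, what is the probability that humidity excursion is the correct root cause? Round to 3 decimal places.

Multiply each prior by the joint likelihood of the measurement pattern (using 1 − P(present | H) for each absent measurement):
  coolant degradation: 0.30 × (1 − 0.91) × 0.09 × (1 − 0.28) = 0.0017496
  supplier lot change: 0.09 × (1 − 0.83) × 0.68 × (1 − 0.30) = 0.0072828
  operator setup error: 0.20 × (1 − 0.49) × 0.86 × (1 − 0.74) = 0.022807
  humidity excursion: 0.41 × (1 − 0.33) × 0.89 × (1 − 0.46) = 0.13202
Normalizing constant Z = 0.0017496 + 0.0072828 + 0.022807 + 0.13202 = 0.16386.
P(humidity excursion | evidence) = 0.13202 / 0.16386 ≈ 0.806.

0.806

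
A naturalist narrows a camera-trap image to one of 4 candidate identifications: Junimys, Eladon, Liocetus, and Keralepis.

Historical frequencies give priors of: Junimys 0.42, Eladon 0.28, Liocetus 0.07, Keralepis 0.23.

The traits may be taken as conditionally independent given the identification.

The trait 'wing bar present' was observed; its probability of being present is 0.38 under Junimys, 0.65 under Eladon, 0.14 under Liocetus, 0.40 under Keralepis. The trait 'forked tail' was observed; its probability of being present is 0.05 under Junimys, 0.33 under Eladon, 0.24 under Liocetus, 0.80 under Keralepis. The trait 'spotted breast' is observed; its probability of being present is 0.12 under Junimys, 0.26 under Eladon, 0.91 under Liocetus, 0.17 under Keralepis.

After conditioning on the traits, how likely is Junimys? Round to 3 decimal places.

0.031

Multiply each prior by the joint likelihood of the trait pattern:
  Junimys: 0.42 × 0.38 × 0.05 × 0.12 = 0.0009576
  Eladon: 0.28 × 0.65 × 0.33 × 0.26 = 0.015616
  Liocetus: 0.07 × 0.14 × 0.24 × 0.91 = 0.0021403
  Keralepis: 0.23 × 0.40 × 0.80 × 0.17 = 0.012512
Normalizing constant Z = 0.0009576 + 0.015616 + 0.0021403 + 0.012512 = 0.031226.
P(Junimys | evidence) = 0.0009576 / 0.031226 ≈ 0.031.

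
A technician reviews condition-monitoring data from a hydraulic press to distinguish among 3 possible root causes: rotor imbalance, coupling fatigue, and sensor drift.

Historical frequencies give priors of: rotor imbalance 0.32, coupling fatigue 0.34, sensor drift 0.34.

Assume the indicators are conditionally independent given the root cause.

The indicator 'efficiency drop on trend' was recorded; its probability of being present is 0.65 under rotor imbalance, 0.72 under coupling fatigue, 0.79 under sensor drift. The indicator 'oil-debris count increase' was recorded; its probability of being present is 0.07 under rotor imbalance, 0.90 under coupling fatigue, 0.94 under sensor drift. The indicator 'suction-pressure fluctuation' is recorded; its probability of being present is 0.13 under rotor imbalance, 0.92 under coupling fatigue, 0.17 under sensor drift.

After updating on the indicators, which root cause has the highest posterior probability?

coupling fatigue

By Bayes' rule with conditional independence, the unnormalized weight for each hypothesis is prior × ∏ likelihoods:
  rotor imbalance: 0.32 × 0.65 × 0.07 × 0.13 = 0.0018928
  coupling fatigue: 0.34 × 0.72 × 0.90 × 0.92 = 0.20269
  sensor drift: 0.34 × 0.79 × 0.94 × 0.17 = 0.042922
Marginal likelihood of the evidence = 0.24751.
P(rotor imbalance | evidence) ≈ 0.0018928 / 0.24751 ≈ 0.008
P(coupling fatigue | evidence) ≈ 0.20269 / 0.24751 ≈ 0.819
P(sensor drift | evidence) ≈ 0.042922 / 0.24751 ≈ 0.173
The largest is 0.819, so coupling fatigue is most probable.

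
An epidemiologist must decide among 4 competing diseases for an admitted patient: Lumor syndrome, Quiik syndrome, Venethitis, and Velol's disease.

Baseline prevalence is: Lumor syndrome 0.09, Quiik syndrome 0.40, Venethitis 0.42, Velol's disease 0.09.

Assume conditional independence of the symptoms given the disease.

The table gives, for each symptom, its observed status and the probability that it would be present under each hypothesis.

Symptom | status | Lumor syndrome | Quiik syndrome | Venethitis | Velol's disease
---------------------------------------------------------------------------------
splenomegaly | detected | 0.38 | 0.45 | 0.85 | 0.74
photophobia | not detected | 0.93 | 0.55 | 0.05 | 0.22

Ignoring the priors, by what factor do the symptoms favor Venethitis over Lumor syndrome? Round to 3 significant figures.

30.4

Joint likelihood of the symptom pattern under each hypothesis (using 1 − P(present | H) for each absent symptom):
  Venethitis: 0.85 × (1 − 0.05) = 0.8075
  Lumor syndrome: 0.38 × (1 − 0.93) = 0.0266
Bayes factor = 0.8075 / 0.0266 ≈ 30.4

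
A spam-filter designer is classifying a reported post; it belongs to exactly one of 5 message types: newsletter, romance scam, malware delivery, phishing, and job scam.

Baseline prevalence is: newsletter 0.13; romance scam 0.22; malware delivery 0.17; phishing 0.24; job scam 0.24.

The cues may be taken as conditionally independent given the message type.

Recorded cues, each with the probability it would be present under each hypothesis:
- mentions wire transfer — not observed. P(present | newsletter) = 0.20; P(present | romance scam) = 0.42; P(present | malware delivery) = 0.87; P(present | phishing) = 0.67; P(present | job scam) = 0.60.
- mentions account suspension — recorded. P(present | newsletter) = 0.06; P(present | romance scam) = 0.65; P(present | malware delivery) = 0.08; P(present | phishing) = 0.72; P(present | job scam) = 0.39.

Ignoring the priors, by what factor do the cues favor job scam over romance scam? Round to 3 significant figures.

0.414

Joint likelihood of the cue pattern under each hypothesis (using 1 − P(present | H) for each absent cue):
  job scam: (1 − 0.60) × 0.39 = 0.156
  romance scam: (1 − 0.42) × 0.65 = 0.377
Bayes factor = 0.156 / 0.377 ≈ 0.414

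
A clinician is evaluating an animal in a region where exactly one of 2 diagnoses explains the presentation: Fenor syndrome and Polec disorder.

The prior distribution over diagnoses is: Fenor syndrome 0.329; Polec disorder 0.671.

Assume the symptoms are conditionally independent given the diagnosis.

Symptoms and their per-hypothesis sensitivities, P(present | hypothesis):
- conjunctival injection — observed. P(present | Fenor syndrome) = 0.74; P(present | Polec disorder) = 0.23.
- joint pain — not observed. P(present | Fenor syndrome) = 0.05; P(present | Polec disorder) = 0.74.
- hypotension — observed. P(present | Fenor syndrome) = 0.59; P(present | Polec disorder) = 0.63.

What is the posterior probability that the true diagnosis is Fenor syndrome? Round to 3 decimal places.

By Bayes' rule with conditional independence, the unnormalized weight for each hypothesis is prior × ∏ likelihoods (using 1 − P(present | H) for each absent symptom):
  Fenor syndrome: 0.329 × 0.74 × (1 − 0.05) × 0.59 = 0.13646
  Polec disorder: 0.671 × 0.23 × (1 − 0.74) × 0.63 = 0.025279
The unnormalized weights sum to 0.16174.
P(Fenor syndrome | evidence) = 0.13646 / 0.16174 ≈ 0.844.

0.844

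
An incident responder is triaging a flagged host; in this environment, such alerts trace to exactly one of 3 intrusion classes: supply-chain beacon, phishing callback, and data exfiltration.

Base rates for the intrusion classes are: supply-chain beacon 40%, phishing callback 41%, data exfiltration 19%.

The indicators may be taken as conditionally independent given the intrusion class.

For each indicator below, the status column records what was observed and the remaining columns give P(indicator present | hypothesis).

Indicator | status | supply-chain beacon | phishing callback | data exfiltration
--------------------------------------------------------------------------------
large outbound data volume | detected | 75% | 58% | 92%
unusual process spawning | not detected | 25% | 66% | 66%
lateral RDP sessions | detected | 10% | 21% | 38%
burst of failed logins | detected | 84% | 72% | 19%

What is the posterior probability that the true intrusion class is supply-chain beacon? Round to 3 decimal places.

0.534

For each hypothesis, the unnormalized posterior weight is prior × product of the indicator likelihoods (using 1 − P(present | H) for each absent indicator):
  supply-chain beacon: 0.40 × 0.75 × (1 − 0.25) × 0.10 × 0.84 = 0.0189
  phishing callback: 0.41 × 0.58 × (1 − 0.66) × 0.21 × 0.72 = 0.012225
  data exfiltration: 0.19 × 0.92 × (1 − 0.66) × 0.38 × 0.19 = 0.004291
Marginal likelihood of the evidence = 0.035416.
P(supply-chain beacon | evidence) = 0.0189 / 0.035416 ≈ 0.534.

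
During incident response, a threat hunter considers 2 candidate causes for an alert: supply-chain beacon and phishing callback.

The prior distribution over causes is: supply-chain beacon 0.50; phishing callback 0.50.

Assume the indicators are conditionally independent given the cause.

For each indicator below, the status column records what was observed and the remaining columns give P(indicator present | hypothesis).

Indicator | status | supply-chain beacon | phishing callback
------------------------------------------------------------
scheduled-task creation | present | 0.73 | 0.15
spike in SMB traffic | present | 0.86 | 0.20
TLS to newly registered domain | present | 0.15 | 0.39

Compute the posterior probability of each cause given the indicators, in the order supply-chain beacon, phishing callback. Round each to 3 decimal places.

For each hypothesis, the unnormalized posterior weight is prior × product of the indicator likelihoods:
  supply-chain beacon: 0.50 × 0.73 × 0.86 × 0.15 = 0.047085
  phishing callback: 0.50 × 0.15 × 0.20 × 0.39 = 0.00585
Marginal likelihood of the evidence = 0.052935.
P(supply-chain beacon | evidence) = 0.047085 / 0.052935 ≈ 0.889
P(phishing callback | evidence) = 0.00585 / 0.052935 ≈ 0.111

0.889, 0.111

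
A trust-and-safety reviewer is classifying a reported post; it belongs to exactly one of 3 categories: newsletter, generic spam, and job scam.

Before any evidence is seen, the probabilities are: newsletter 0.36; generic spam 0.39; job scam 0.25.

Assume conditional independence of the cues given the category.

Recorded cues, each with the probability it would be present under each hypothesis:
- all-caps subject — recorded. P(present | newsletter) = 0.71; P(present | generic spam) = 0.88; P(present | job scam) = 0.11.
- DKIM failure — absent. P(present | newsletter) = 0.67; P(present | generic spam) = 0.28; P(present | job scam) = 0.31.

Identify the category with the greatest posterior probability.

By Bayes' rule with conditional independence, the unnormalized weight for each hypothesis is prior × ∏ likelihoods (using 1 − P(present | H) for each absent cue):
  newsletter: 0.36 × 0.71 × (1 − 0.67) = 0.084348
  generic spam: 0.39 × 0.88 × (1 − 0.28) = 0.2471
  job scam: 0.25 × 0.11 × (1 − 0.31) = 0.018975
The unnormalized weights sum to 0.35043.
P(newsletter | evidence) ≈ 0.084348 / 0.35043 ≈ 0.241
P(generic spam | evidence) ≈ 0.2471 / 0.35043 ≈ 0.705
P(job scam | evidence) ≈ 0.018975 / 0.35043 ≈ 0.054
The largest is 0.705, so generic spam is most probable.

generic spam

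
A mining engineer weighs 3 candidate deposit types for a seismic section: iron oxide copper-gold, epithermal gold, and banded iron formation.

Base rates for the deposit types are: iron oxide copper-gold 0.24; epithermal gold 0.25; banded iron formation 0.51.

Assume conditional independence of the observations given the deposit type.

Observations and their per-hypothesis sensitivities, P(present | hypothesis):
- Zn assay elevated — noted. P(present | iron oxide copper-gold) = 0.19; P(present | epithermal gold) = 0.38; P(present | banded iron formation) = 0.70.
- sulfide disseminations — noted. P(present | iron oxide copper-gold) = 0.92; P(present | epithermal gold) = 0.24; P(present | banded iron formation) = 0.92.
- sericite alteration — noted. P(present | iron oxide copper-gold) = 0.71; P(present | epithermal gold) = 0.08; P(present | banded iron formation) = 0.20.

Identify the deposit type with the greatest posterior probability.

banded iron formation

Multiply each prior by the joint likelihood of the evidence pattern:
  iron oxide copper-gold: 0.24 × 0.19 × 0.92 × 0.71 = 0.029786
  epithermal gold: 0.25 × 0.38 × 0.24 × 0.08 = 0.001824
  banded iron formation: 0.51 × 0.70 × 0.92 × 0.20 = 0.065688
The unnormalized weights sum to 0.097298.
P(iron oxide copper-gold | evidence) ≈ 0.029786 / 0.097298 ≈ 0.306
P(epithermal gold | evidence) ≈ 0.001824 / 0.097298 ≈ 0.019
P(banded iron formation | evidence) ≈ 0.065688 / 0.097298 ≈ 0.675
The largest is 0.675, so banded iron formation is most probable.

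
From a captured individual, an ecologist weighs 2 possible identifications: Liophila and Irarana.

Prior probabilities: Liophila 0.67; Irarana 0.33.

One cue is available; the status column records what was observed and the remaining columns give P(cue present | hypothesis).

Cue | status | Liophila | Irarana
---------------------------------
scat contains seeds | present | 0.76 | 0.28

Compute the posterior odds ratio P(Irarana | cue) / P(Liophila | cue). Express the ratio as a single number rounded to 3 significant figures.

0.181

Posterior odds equal prior odds times the likelihood ratio; only the two competing hypotheses matter.
  Irarana: 0.33 × 0.28 = 0.0924
  Liophila: 0.67 × 0.76 = 0.5092
Odds(Irarana : Liophila) = 0.0924 / 0.5092 ≈ 0.181.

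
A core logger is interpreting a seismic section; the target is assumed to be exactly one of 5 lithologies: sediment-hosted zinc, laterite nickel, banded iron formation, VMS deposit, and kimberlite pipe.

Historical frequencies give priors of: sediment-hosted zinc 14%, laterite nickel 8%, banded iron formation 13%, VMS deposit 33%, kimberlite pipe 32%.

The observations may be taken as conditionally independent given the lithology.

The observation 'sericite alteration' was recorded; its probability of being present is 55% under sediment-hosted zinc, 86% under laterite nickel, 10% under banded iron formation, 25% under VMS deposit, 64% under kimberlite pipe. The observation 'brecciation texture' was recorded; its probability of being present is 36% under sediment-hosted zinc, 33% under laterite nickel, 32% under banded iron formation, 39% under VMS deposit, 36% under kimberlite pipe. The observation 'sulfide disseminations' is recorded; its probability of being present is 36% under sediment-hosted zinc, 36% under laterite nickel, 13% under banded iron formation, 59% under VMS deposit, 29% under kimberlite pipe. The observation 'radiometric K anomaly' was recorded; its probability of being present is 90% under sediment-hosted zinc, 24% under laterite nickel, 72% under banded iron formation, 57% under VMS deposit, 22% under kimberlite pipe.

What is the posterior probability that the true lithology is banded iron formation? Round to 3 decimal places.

By Bayes' rule with conditional independence, the unnormalized weight for each hypothesis is prior × ∏ likelihoods:
  sediment-hosted zinc: 0.14 × 0.55 × 0.36 × 0.36 × 0.90 = 0.0089813
  laterite nickel: 0.08 × 0.86 × 0.33 × 0.36 × 0.24 = 0.0019616
  banded iron formation: 0.13 × 0.10 × 0.32 × 0.13 × 0.72 = 0.00038938
  VMS deposit: 0.33 × 0.25 × 0.39 × 0.59 × 0.57 = 0.01082
  kimberlite pipe: 0.32 × 0.64 × 0.36 × 0.29 × 0.22 = 0.0047038
The unnormalized weights sum to 0.026857.
P(banded iron formation | evidence) = 0.00038938 / 0.026857 ≈ 0.014.

0.014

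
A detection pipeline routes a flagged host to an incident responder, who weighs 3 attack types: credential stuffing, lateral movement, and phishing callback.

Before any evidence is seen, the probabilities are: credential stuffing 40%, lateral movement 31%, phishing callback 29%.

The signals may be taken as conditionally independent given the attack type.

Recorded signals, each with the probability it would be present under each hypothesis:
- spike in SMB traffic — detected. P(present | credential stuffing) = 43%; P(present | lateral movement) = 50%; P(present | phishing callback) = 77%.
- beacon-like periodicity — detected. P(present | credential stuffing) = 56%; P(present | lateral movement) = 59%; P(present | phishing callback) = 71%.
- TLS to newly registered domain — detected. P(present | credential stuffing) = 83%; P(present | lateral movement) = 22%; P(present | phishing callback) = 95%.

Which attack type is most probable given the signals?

phishing callback

For each hypothesis, the unnormalized posterior weight is prior × product of the signal likelihoods:
  credential stuffing: 0.40 × 0.43 × 0.56 × 0.83 = 0.079946
  lateral movement: 0.31 × 0.50 × 0.59 × 0.22 = 0.020119
  phishing callback: 0.29 × 0.77 × 0.71 × 0.95 = 0.15062
Normalizing constant Z = 0.079946 + 0.020119 + 0.15062 = 0.25068.
P(credential stuffing | evidence) ≈ 0.079946 / 0.25068 ≈ 0.319
P(lateral movement | evidence) ≈ 0.020119 / 0.25068 ≈ 0.080
P(phishing callback | evidence) ≈ 0.15062 / 0.25068 ≈ 0.601
The largest is 0.601, so phishing callback is most probable.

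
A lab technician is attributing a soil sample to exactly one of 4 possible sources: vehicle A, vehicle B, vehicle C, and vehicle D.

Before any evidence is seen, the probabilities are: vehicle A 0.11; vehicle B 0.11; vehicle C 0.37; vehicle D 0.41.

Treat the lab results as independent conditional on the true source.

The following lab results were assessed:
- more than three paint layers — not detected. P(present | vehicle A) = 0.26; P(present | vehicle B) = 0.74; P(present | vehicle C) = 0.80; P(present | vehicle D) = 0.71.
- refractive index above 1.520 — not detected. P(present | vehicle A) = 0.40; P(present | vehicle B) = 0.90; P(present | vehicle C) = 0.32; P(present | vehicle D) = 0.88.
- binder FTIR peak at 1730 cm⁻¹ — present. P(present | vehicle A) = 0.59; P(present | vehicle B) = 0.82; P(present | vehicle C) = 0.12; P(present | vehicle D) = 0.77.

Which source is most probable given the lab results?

vehicle A

For each hypothesis, the unnormalized posterior weight is prior × product of the lab result likelihoods (using 1 − P(present | H) for each absent lab result):
  vehicle A: 0.11 × (1 − 0.26) × (1 − 0.40) × 0.59 = 0.028816
  vehicle B: 0.11 × (1 − 0.74) × (1 − 0.90) × 0.82 = 0.0023452
  vehicle C: 0.37 × (1 − 0.80) × (1 − 0.32) × 0.12 = 0.0060384
  vehicle D: 0.41 × (1 − 0.71) × (1 − 0.88) × 0.77 = 0.010986
Marginal likelihood of the evidence = 0.048186.
P(vehicle A | evidence) ≈ 0.028816 / 0.048186 ≈ 0.598
P(vehicle B | evidence) ≈ 0.0023452 / 0.048186 ≈ 0.049
P(vehicle C | evidence) ≈ 0.0060384 / 0.048186 ≈ 0.125
P(vehicle D | evidence) ≈ 0.010986 / 0.048186 ≈ 0.228
The largest is 0.598, so vehicle A is most probable.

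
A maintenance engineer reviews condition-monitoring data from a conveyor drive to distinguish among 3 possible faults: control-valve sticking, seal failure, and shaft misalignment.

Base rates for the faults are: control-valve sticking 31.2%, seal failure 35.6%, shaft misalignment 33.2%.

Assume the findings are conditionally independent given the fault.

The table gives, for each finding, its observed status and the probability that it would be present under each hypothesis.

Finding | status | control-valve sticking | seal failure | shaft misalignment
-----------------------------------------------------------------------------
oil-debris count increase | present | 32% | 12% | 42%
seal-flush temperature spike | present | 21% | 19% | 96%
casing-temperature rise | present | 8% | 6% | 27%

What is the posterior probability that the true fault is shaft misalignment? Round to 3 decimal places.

Multiply each prior by the joint likelihood of the evidence pattern:
  control-valve sticking: 0.312 × 0.32 × 0.21 × 0.08 = 0.0016773
  seal failure: 0.356 × 0.12 × 0.19 × 0.06 = 0.00048701
  shaft misalignment: 0.332 × 0.42 × 0.96 × 0.27 = 0.036143
The unnormalized weights sum to 0.038307.
P(shaft misalignment | evidence) = 0.036143 / 0.038307 ≈ 0.944.

0.944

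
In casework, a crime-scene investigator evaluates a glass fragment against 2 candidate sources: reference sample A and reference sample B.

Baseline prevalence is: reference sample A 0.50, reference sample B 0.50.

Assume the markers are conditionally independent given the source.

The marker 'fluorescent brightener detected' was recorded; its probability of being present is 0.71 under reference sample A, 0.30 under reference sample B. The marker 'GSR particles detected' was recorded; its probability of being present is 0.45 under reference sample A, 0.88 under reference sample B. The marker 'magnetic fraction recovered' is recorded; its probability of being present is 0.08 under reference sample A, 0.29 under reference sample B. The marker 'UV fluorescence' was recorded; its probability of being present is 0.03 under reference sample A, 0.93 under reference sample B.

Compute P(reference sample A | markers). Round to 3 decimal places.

0.011

By Bayes' rule with conditional independence, the unnormalized weight for each hypothesis is prior × ∏ likelihoods:
  reference sample A: 0.50 × 0.71 × 0.45 × 0.08 × 0.03 = 0.0003834
  reference sample B: 0.50 × 0.30 × 0.88 × 0.29 × 0.93 = 0.0356
Marginal likelihood of the evidence = 0.035984.
P(reference sample A | evidence) = 0.0003834 / 0.035984 ≈ 0.011.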